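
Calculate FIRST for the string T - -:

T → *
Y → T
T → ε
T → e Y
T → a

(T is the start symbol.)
{ '*', '-', 'a', 'e' }

FIRST sets of the non-terminals involved (from the grammar, by fixed-point iteration):
  FIRST(T) = { '*', 'a', 'e', ε }

To compute FIRST(T - -), process the symbols left to right:
Symbol T is a non-terminal. Add FIRST(T) \ {ε} = { '*', 'a', 'e' }
T is nullable (ε ∈ FIRST(T)), continue to the next symbol.
Symbol - is a terminal. Add '-' and stop.
FIRST(T - -) = { '*', '-', 'a', 'e' }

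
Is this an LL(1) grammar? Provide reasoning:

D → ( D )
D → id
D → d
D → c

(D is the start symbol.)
A grammar is LL(1) if for each non-terminal N with multiple productions, the predict sets of those productions are pairwise disjoint, where PREDICT(N → α) = (FIRST(α) \ {ε}) ∪ (FOLLOW(N) if α ⇒* ε).

For D:
  PREDICT(D → '(' D ')') = { '(' }
  PREDICT(D → id) = { 'id' }
  PREDICT(D → d) = { 'd' }
  PREDICT(D → c) = { 'c' }

All predict sets are disjoint. The grammar IS LL(1).

Answer: Yes, the grammar is LL(1).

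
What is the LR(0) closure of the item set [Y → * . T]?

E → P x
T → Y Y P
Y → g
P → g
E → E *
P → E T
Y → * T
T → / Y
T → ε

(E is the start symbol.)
{ [T → . / Y], [T → . Y Y P], [T → .], [Y → * . T], [Y → . * T], [Y → . g] }

To compute CLOSURE, for each item [A → α.Bβ] where B is a non-terminal, add [B → .γ] for all productions B → γ; repeat for the newly added items until nothing changes.

Start with: [Y → * . T]
  [Y → * . T] has the dot before T: add [T → . Y Y P], [T → . / Y], [T → .]
  [T → . Y Y P] has the dot before Y: add [Y → . g], [Y → . * T]
No further items can be added.

CLOSURE = { [T → . / Y], [T → . Y Y P], [T → .], [Y → * . T], [Y → . * T], [Y → . g] }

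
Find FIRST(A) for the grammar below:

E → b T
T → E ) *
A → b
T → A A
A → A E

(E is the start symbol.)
{ 'b' }

From A → b:
  - b is a terminal: add 'b' and stop
From A → A E:
  - A is the symbol being defined: contributes nothing new
    A is not nullable, so stop

Collecting: FIRST(A) = { 'b' }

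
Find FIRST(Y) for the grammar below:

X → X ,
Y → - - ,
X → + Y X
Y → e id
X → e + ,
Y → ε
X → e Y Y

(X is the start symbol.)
To compute FIRST(Y), examine every production with Y on the left-hand side, reading each right-hand side left to right until a non-nullable symbol is reached.

From Y → - - ,:
  - '-' is a terminal: add '-' and stop
From Y → e id:
  - e is a terminal: add 'e' and stop
From Y → ε:
  - ε-production, so ε ∈ FIRST(Y)

Collecting: FIRST(Y) = { '-', 'e', ε }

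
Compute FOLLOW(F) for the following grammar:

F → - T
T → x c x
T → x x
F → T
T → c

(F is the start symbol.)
F is the start symbol, so $ ∈ FOLLOW(F).
F does not occur on any right-hand side.

Taking the union: FOLLOW(F) = { $ }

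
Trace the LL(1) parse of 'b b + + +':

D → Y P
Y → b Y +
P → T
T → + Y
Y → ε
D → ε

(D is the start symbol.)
LL(1) parsing maintains a stack (initially the start symbol over $) and the input. At each step: if the stack top is a terminal, match it against the current input token; if it is a non-terminal N, replace it with the RHS of M[N, lookahead] (the unique production whose predict set contains the lookahead).

Stack is shown with the top on the left.

Stack        Input        Action
--------------------------------
D $          b b + + + $  output D → Y P
Y P $        b b + + + $  output Y → b Y +
b Y + P $    b b + + + $  match 'b'
Y + P $      b + + + $    output Y → b Y +
b Y + + P $  b + + + $    match 'b'
Y + + P $    + + + $      output Y → ε
+ + P $      + + + $      match '+'
+ P $        + + $        match '+'
P $          + $          output P → T
T $          + $          output T → + Y
+ Y $        + $          match '+'
Y $          $            output Y → ε
$            $            accept

The string is accepted.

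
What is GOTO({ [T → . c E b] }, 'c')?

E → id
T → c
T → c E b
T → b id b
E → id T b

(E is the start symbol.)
GOTO(I, 'c') = CLOSURE({ [A → αX.β] : [A → α.Xβ] ∈ I, X = 'c' })

Items with dot before 'c', with the dot advanced:
  [T → . c E b] → [T → c . E b]
Closure of the advanced items:
  [T → c . E b] has the dot before E: add [E → . id], [E → . id T b]

GOTO = { [E → . id T b], [E → . id], [T → c . E b] }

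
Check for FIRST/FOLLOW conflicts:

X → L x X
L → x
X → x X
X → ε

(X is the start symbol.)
A FIRST/FOLLOW conflict occurs when a non-terminal N has a nullable alternative N → β (β ⇒* ε) and another alternative N → α with FIRST(α) ∩ FOLLOW(N) ≠ ∅: on such a lookahead the parser cannot decide between expanding α and letting N vanish via β.

Nullable non-terminals: X.
FIRST sets used below: FIRST(L) = { 'x' }

X: nullable alternative(s) X → ε; FOLLOW(X) = { $ }
  X → L x X: FIRST \ {ε} = { 'x' } — disjoint from FOLLOW(X)
  X → x X: FIRST \ {ε} = { 'x' } — disjoint from FOLLOW(X)
  X → ε: FIRST \ {ε} = { } — this is the only nullable alternative, skip

L has no nullable alternative, so no FIRST/FOLLOW check is needed there.

No FIRST/FOLLOW conflicts found.

Answer: No FIRST/FOLLOW conflicts.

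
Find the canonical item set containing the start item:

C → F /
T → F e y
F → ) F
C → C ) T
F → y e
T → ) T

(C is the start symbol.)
{ [C → . C ) T], [C → . F /], [C' → . C], [F → . ) F], [F → . y e] }

First, augment the grammar with C' → C
I₀ = CLOSURE({ [C' → . C] }):
  [C' → . C] has the dot before C: add [C → . F /], [C → . C ) T]
  [C → . F /] has the dot before F: add [F → . ) F], [F → . y e]
No further items can be added.

I₀ = { [C → . C ) T], [C → . F /], [C' → . C], [F → . ) F], [F → . y e] }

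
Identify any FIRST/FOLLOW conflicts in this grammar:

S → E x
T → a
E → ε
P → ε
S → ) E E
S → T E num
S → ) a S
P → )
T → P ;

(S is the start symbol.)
No FIRST/FOLLOW conflicts.

A FIRST/FOLLOW conflict occurs when a non-terminal N has a nullable alternative N → β (β ⇒* ε) and another alternative N → α with FIRST(α) ∩ FOLLOW(N) ≠ ∅: on such a lookahead the parser cannot decide between expanding α and letting N vanish via β.

Nullable non-terminals: E, P.
E has a nullable alternative but only one production, so nothing to check.

P: nullable alternative(s) P → ε; FOLLOW(P) = { ';' }
  P → ε: FIRST \ {ε} = { } — this is the only nullable alternative, skip
  P → ): FIRST \ {ε} = { ')' } — disjoint from FOLLOW(P)

S, T have no nullable alternative, so no FIRST/FOLLOW check is needed there.

No FIRST/FOLLOW conflicts found.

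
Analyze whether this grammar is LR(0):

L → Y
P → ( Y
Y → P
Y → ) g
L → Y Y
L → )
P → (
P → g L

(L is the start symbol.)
No. Shift-reduce conflict between [P → ( .] and [P → . (]

A grammar is LR(0) if no state in the canonical LR(0) collection has:
  - both a shift item (dot before a terminal) and a complete item (shift-reduce conflict), or
  - two or more complete items (reduce-reduce conflict; the accept item [L' → L .] counts as a complete item here).

Augment with L' → L and build the canonical LR(0) collection (I0 = CLOSURE({[L' → . L]}), then GOTO on every symbol after a dot until no new states appear). It has 12 states:
  I0: { [L → . )], [L → . Y Y], [L → . Y], [L' → . L], [P → . ( Y], [P → . (], [P → . g L], [Y → . ) g], [Y → . P] }  — shift
  I1: { [P → ( . Y], [P → ( .], [P → . ( Y], [P → . (], [P → . g L], [Y → . ) g], [Y → . P] }  — shift, reduce
  I2: { [L → ) .], [Y → ) . g] }  — shift, reduce
  I3: { [L' → L .] }  — accept
  I4: { [Y → P .] }  — reduce
  I5: { [L → Y . Y], [L → Y .], [P → . ( Y], [P → . (], [P → . g L], [Y → . ) g], [Y → . P] }  — shift, reduce
  I6: { [L → . )], [L → . Y Y], [L → . Y], [P → . ( Y], [P → . (], [P → . g L], [P → g . L], [Y → . ) g], [Y → . P] }  — shift
  I7: { [P → g L .] }  — reduce
  I8: { [Y → ) . g] }  — shift
  I9: { [L → Y Y .] }  — reduce
  I10: { [Y → ) g .] }  — reduce
  I11: { [P → ( Y .] }  — reduce

Conflict in state I1:
  Shift-reduce conflict between [P → ( .] and [P → . (]
So the grammar is NOT LR(0).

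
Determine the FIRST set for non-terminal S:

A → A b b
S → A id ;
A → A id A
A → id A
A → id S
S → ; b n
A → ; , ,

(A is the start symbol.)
{ ';', 'id' }

FIRST sets of the other non-terminals involved (by the same procedure, iterated to a fixed point):
  FIRST(A) = { ';', 'id' }

From S → A id ;:
  - A is a non-terminal: add FIRST(A) \ {ε} = { ';', 'id' }
    A is not nullable, so stop
From S → ; b n:
  - ';' is a terminal: add ';' and stop

Collecting: FIRST(S) = { ';', 'id' }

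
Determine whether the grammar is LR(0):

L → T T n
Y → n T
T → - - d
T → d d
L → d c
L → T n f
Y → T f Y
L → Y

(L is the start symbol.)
Yes, the grammar is LR(0)

A grammar is LR(0) if no state in the canonical LR(0) collection has:
  - both a shift item (dot before a terminal) and a complete item (shift-reduce conflict), or
  - two or more complete items (reduce-reduce conflict; the accept item [L' → L .] counts as a complete item here).

Augment with L' → L and build the canonical LR(0) collection (I0 = CLOSURE({[L' → . L]}), then GOTO on every symbol after a dot until no new states appear). It has 20 states:
  I0: { [L → . T T n], [L → . T n f], [L → . Y], [L → . d c], [L' → . L], [T → . - - d], [T → . d d], [Y → . T f Y], [Y → . n T] }  — shift
  I1: { [T → - . - d] }  — shift
  I2: { [L' → L .] }  — accept
  I3: { [L → T . T n], [L → T . n f], [T → . - - d], [T → . d d], [Y → T . f Y] }  — shift
  I4: { [L → Y .] }  — reduce
  I5: { [L → d . c], [T → d . d] }  — shift
  I6: { [T → . - - d], [T → . d d], [Y → n . T] }  — shift
  I7: { [Y → n T .] }  — reduce
  I8: { [T → d . d] }  — shift
  I9: { [T → d d .] }  — reduce
  I10: { [L → d c .] }  — reduce
  I11: { [L → T T . n] }  — shift
  I12: { [T → . - - d], [T → . d d], [Y → . T f Y], [Y → . n T], [Y → T f . Y] }  — shift
  I13: { [L → T n . f] }  — shift
  I14: { [L → T n f .] }  — reduce
  I15: { [Y → T . f Y] }  — shift
  I16: { [Y → T f Y .] }  — reduce
  I17: { [L → T T n .] }  — reduce
  I18: { [T → - - . d] }  — shift
  I19: { [T → - - d .] }  — reduce

Every state is either a pure shift/goto state or contains exactly one complete item and nothing to shift — no conflicts. The grammar is LR(0).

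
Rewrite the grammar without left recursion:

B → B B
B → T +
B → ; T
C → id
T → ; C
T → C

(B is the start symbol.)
B is directly left-recursive. The standard transformation for
  A → A α₁ | ... | A α_m | β₁ | ... | β_n
is
  A  → β₁ A' | ... | β_n A'
  A' → α₁ A' | ... | α_m A' | ε

B → T + becomes B → T + B'
B → ; T becomes B → ; T B'
B → B B becomes B' → B B'
Add B' → ε

Productions for other non-terminals are unchanged:
  C → id
  T → ; C
  T → C

Resulting grammar:
B → T + B'
B → ; T B'
B' → B B'
B' → ε
C → id
T → ; C
T → C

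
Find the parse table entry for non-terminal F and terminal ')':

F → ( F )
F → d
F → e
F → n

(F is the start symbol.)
To find M[F, ')'], we find productions for F where ')' is in the predict set (PREDICT(N → α) = (FIRST(α) \ {ε}) ∪ (FOLLOW(N) if α ⇒* ε)).

F → ( F ): PREDICT = { '(' }
F → d: PREDICT = { 'd' }
F → e: PREDICT = { 'e' }
F → n: PREDICT = { 'n' }

M[F, ')'] is empty (no production applies)

Answer: Empty (error entry)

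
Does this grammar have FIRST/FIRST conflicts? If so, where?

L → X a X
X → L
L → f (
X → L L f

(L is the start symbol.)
A FIRST/FIRST conflict occurs when two productions N → α and N → β for the same non-terminal have FIRST(α) ∩ FIRST(β) ≠ ∅ (with ε ∈ FIRST of a nullable right-hand side, so two nullable alternatives also conflict).

FIRST sets of the non-terminals at (or reachable through a nullable prefix from) the front of some alternative:
  FIRST(X) = { 'f' }
  FIRST(L) = { 'f' }

Productions for L:
  L → X a X: FIRST = { 'f' }
  L → f (: FIRST = { 'f' }
Productions for X:
  X → L: FIRST = { 'f' }
  X → L L f: FIRST = { 'f' }

Conflict for L: L → X a X and L → f (
  Overlap: { 'f' }
Conflict for X: X → L and X → L L f
  Overlap: { 'f' }

Answer: Yes. L → X a X / L → f '(' on { 'f' }; X → L / X → L L f on { 'f' }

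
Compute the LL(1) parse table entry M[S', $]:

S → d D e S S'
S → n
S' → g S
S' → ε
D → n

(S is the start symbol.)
S' → ε

To find M[S', $], we find productions for S' where $ is in the predict set (PREDICT(N → α) = (FIRST(α) \ {ε}) ∪ (FOLLOW(N) if α ⇒* ε)).

Relevant sets:
  FOLLOW(S') = { $, 'g' }

S' → g S: PREDICT = { 'g' }
S' → ε: PREDICT = { $, 'g' }
  $ is in predict set, so this production goes in M[S', $]

M[S', $] = S' → ε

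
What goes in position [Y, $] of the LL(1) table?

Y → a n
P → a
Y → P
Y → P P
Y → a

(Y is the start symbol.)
Empty (error entry)

To find M[Y, $], we find productions for Y where $ is in the predict set (PREDICT(N → α) = (FIRST(α) \ {ε}) ∪ (FOLLOW(N) if α ⇒* ε)).

Relevant sets:
  FIRST(P) = { 'a' }

Y → a n: PREDICT = { 'a' }
Y → P: PREDICT = { 'a' }
Y → P P: PREDICT = { 'a' }
Y → a: PREDICT = { 'a' }

M[Y, $] is empty (no production applies)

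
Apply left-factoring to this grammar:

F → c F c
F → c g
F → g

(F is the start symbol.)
F → c F'
F' → F c
F' → g
F → g

Left-factoring transforms A → αβ₁ | αβ₂ into A → αA' and A' → β₁ | β₂
(α is the longest common prefix among the alternatives). Repeat until
no nonterminal has two alternatives with a common prefix.

Round 1: F has alternatives sharing prefix 'c'. Introduce F': F → c F'
  Add: F' → F c
  Add: F' → g

No remaining common prefixes — done.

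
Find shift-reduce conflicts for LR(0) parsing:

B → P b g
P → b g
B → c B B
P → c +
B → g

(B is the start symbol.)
No shift-reduce conflicts

A shift-reduce conflict occurs when an LR(0) state has both:
  - a complete (reduce) item [A → α .] (dot at the end), and
  - a shift item [B → β . c γ] (dot before a terminal).

Augment with B' → B and build the canonical LR(0) collection (I0 = CLOSURE({[B' → . B]}), then GOTO on every symbol after a dot until no new states appear). It has 12 states:
  I0: { [B → . P b g], [B → . c B B], [B → . g], [B' → . B], [P → . b g], [P → . c +] }  — shift
  I1: { [B' → B .] }  — accept
  I2: { [B → P . b g] }  — shift
  I3: { [P → b . g] }  — shift
  I4: { [B → . P b g], [B → . c B B], [B → . g], [B → c . B B], [P → . b g], [P → . c +], [P → c . +] }  — shift
  I5: { [B → g .] }  — reduce
  I6: { [P → c + .] }  — reduce
  I7: { [B → . P b g], [B → . c B B], [B → . g], [B → c B . B], [P → . b g], [P → . c +] }  — shift
  I8: { [B → c B B .] }  — reduce
  I9: { [P → b g .] }  — reduce
  I10: { [B → P b . g] }  — shift
  I11: { [B → P b g .] }  — reduce

No state contains both a complete item and a shift item.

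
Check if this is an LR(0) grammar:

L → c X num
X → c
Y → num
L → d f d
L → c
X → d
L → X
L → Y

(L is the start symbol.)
No. Shift-reduce conflict between [L → c .] and [X → . c]

A grammar is LR(0) if no state in the canonical LR(0) collection has:
  - both a shift item (dot before a terminal) and a complete item (shift-reduce conflict), or
  - two or more complete items (reduce-reduce conflict; the accept item [L' → L .] counts as a complete item here).

Augment with L' → L and build the canonical LR(0) collection (I0 = CLOSURE({[L' → . L]}), then GOTO on every symbol after a dot until no new states appear). It has 13 states:
  I0: { [L → . X], [L → . Y], [L → . c X num], [L → . c], [L → . d f d], [L' → . L], [X → . c], [X → . d], [Y → . num] }  — shift
  I1: { [L' → L .] }  — accept
  I2: { [L → X .] }  — reduce
  I3: { [L → Y .] }  — reduce
  I4: { [L → c . X num], [L → c .], [X → . c], [X → . d], [X → c .] }  — shift, 2 reduces
  I5: { [L → d . f d], [X → d .] }  — shift, reduce
  I6: { [Y → num .] }  — reduce
  I7: { [L → d f . d] }  — shift
  I8: { [L → d f d .] }  — reduce
  I9: { [L → c X . num] }  — shift
  I10: { [X → c .] }  — reduce
  I11: { [X → d .] }  — reduce
  I12: { [L → c X num .] }  — reduce

Conflict in state I4:
  Shift-reduce conflict between [L → c .] and [X → . c]
So the grammar is NOT LR(0).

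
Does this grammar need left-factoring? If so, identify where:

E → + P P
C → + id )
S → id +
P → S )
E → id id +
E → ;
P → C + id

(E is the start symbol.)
Left-factoring is needed when two productions for the same non-terminal
share a common prefix on the right-hand side.

Productions for E:
  E → + P P
  E → id id +
  E → ;
Productions for P:
  P → S )
  P → C + id

No common prefixes found.

Answer: No, left-factoring is not needed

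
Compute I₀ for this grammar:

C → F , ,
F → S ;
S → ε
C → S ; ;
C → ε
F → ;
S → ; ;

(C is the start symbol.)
{ [C → . F , ,], [C → . S ; ;], [C → .], [C' → . C], [F → . ;], [F → . S ;], [S → . ; ;], [S → .] }

First, augment the grammar with C' → C
I₀ = CLOSURE({ [C' → . C] }):
  [C' → . C] has the dot before C: add [C → . F , ,], [C → . S ; ;], [C → .]
  [C → . F , ,] has the dot before F: add [F → . S ;], [F → . ;]
  [C → . S ; ;] has the dot before S: add [S → .], [S → . ; ;]
No further items can be added.

I₀ = { [C → . F , ,], [C → . S ; ;], [C → .], [C' → . C], [F → . ;], [F → . S ;], [S → . ; ;], [S → .] }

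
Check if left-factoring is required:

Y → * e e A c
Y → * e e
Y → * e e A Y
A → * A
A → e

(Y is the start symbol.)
Left-factoring is needed when two productions for the same non-terminal
share a common prefix on the right-hand side.

Productions for Y:
  Y → * e e A c
  Y → * e e
  Y → * e e A Y
Productions for A:
  A → * A
  A → e

Found common prefix '* e e' in productions for Y

Answer: Yes, Y has productions with common prefix '* e e'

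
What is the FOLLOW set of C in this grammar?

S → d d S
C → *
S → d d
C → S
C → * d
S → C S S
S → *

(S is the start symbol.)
{ '*', 'd' }

To compute FOLLOW(C), find every occurrence of C on a right-hand side N → α C β: add FIRST(β) \ {ε}, and if β is empty or nullable also add FOLLOW(N). Iterate to a fixed point.

In S → C S S: C is followed by S S, add FIRST(S S) \ {ε} = { '*', 'd' }

Taking the union: FOLLOW(C) = { '*', 'd' }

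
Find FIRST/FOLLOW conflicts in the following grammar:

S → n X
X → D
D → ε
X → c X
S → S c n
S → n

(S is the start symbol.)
Yes. X → c X with FOLLOW(X) on { 'c' }

A FIRST/FOLLOW conflict occurs when a non-terminal N has a nullable alternative N → β (β ⇒* ε) and another alternative N → α with FIRST(α) ∩ FOLLOW(N) ≠ ∅: on such a lookahead the parser cannot decide between expanding α and letting N vanish via β.

Nullable non-terminals: D, X.
FIRST sets used below: FIRST(D) = { ε }
D has a nullable alternative but only one production, so nothing to check.

X: nullable alternative(s) X → D; FOLLOW(X) = { $, 'c' }
  X → D: FIRST \ {ε} = { } — this is the only nullable alternative, skip
  X → c X: FIRST \ {ε} = { 'c' } — overlaps FOLLOW(X) on { 'c' }: CONFLICT

S has no nullable alternative, so no FIRST/FOLLOW check is needed there.

So the grammar has 1 FIRST/FOLLOW conflict (marked CONFLICT above).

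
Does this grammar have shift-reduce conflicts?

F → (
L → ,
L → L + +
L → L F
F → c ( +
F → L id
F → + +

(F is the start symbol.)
No shift-reduce conflicts

Augment with F' → F and build the canonical LR(0) collection (I0 = CLOSURE({[F' → . F]}), then GOTO on every symbol after a dot until no new states appear). It has 14 states:
  I0: { [F → . (], [F → . + +], [F → . L id], [F → . c ( +], [F' → . F], [L → . ,], [L → . L + +], [L → . L F] }  — shift
  I1: { [F → ( .] }  — reduce
  I2: { [F → + . +] }  — shift
  I3: { [L → , .] }  — reduce
  I4: { [F' → F .] }  — accept
  I5: { [F → . (], [F → . + +], [F → . L id], [F → . c ( +], [F → L . id], [L → . ,], [L → . L + +], [L → . L F], [L → L . + +], [L → L . F] }  — shift
  I6: { [F → c . ( +] }  — shift
  I7: { [F → c ( . +] }  — shift
  I8: { [F → c ( + .] }  — reduce
  I9: { [F → + . +], [L → L + . +] }  — shift
  I10: { [L → L F .] }  — reduce
  I11: { [F → L id .] }  — reduce
  I12: { [F → + + .], [L → L + + .] }  — 2 reduces
  I13: { [F → + + .] }  — reduce

No state contains both a complete item and a shift item.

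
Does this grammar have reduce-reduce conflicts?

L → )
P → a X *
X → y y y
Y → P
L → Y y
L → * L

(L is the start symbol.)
Augment with L' → L and build the canonical LR(0) collection (I0 = CLOSURE({[L' → . L]}), then GOTO on every symbol after a dot until no new states appear). It has 14 states:
  I0: { [L → . )], [L → . * L], [L → . Y y], [L' → . L], [P → . a X *], [Y → . P] }  — shift
  I1: { [L → ) .] }  — reduce
  I2: { [L → * . L], [L → . )], [L → . * L], [L → . Y y], [P → . a X *], [Y → . P] }  — shift
  I3: { [L' → L .] }  — accept
  I4: { [Y → P .] }  — reduce
  I5: { [L → Y . y] }  — shift
  I6: { [P → a . X *], [X → . y y y] }  — shift
  I7: { [P → a X . *] }  — shift
  I8: { [X → y . y y] }  — shift
  I9: { [X → y y . y] }  — shift
  I10: { [X → y y y .] }  — reduce
  I11: { [P → a X * .] }  — reduce
  I12: { [L → Y y .] }  — reduce
  I13: { [L → * L .] }  — reduce

No state contains more than one complete item.

Answer: No reduce-reduce conflicts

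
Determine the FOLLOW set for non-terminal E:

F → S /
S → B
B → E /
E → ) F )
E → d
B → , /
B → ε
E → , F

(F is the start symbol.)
To compute FOLLOW(E), find every occurrence of E on a right-hand side N → α E β: add FIRST(β) \ {ε}, and if β is empty or nullable also add FOLLOW(N). Iterate to a fixed point.

In B → E /: E is followed by '/', add FIRST('/') \ {ε} = { '/' }

Taking the union: FOLLOW(E) = { '/' }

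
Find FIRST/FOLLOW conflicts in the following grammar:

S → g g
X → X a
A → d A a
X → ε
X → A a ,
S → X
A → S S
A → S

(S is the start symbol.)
A FIRST/FOLLOW conflict occurs when a non-terminal N has a nullable alternative N → β (β ⇒* ε) and another alternative N → α with FIRST(α) ∩ FOLLOW(N) ≠ ∅: on such a lookahead the parser cannot decide between expanding α and letting N vanish via β.

Nullable non-terminals: A, S, X.
FIRST sets used below: FIRST(S) = { 'a', 'd', 'g', ε }, FIRST(X) = { 'a', 'd', 'g', ε }, FIRST(A) = { 'a', 'd', 'g', ε }

A: nullable alternative(s) A → S S, A → S; FOLLOW(A) = { 'a' }
  A → d A a: FIRST \ {ε} = { 'd' } — disjoint from FOLLOW(A)
  A → S S: FIRST \ {ε} = { 'a', 'd', 'g' } — overlaps FOLLOW(A) on { 'a' }: CONFLICT
  A → S: FIRST \ {ε} = { 'a', 'd', 'g' } — overlaps FOLLOW(A) on { 'a' }: CONFLICT

S: nullable alternative(s) S → X; FOLLOW(S) = { $, 'a', 'd', 'g' }
  S → g g: FIRST \ {ε} = { 'g' } — overlaps FOLLOW(S) on { 'g' }: CONFLICT
  S → X: FIRST \ {ε} = { 'a', 'd', 'g' } — this is the only nullable alternative, skip

X: nullable alternative(s) X → ε; FOLLOW(X) = { $, 'a', 'd', 'g' }
  X → X a: FIRST \ {ε} = { 'a', 'd', 'g' } — overlaps FOLLOW(X) on { 'a', 'd', 'g' }: CONFLICT
  X → ε: FIRST \ {ε} = { } — this is the only nullable alternative, skip
  X → A a ,: FIRST \ {ε} = { 'a', 'd', 'g' } — overlaps FOLLOW(X) on { 'a', 'd', 'g' }: CONFLICT

So the grammar has 5 FIRST/FOLLOW conflicts (marked CONFLICT above).

Answer: Yes. S → g g with FOLLOW(S) on { 'g' }; X → X a with FOLLOW(X) on { 'a', 'd', 'g' }; X → A a ',' with FOLLOW(X) on { 'a', 'd', 'g' }; A → S S with FOLLOW(A) on { 'a' }; A → S with FOLLOW(A) on { 'a' }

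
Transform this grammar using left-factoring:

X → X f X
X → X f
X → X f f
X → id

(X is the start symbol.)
Left-factoring transforms A → αβ₁ | αβ₂ into A → αA' and A' → β₁ | β₂
(α is the longest common prefix among the alternatives). Repeat until
no nonterminal has two alternatives with a common prefix.

Round 1: X has alternatives sharing prefix 'X f'. Introduce X': X → X f X'
  Add: X' → X
  Add: X' → ε
  Add: X' → f

No remaining common prefixes — done.

Resulting grammar:
X → X f X'
X' → X
X' → ε
X' → f
X → id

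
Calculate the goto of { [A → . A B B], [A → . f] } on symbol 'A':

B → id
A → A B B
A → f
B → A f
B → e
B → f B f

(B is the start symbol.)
{ [A → . A B B], [A → . f], [A → A . B B], [B → . A f], [B → . e], [B → . f B f], [B → . id] }

GOTO(I, 'A') = CLOSURE({ [A → αX.β] : [A → α.Xβ] ∈ I, X = 'A' })

Items with dot before 'A', with the dot advanced:
  [A → . A B B] → [A → A . B B]
Closure of the advanced items:
  [A → A . B B] has the dot before B: add [B → . id], [B → . A f], [B → . e], [B → . f B f]
  [B → . A f] has the dot before A: add [A → . A B B], [A → . f]

GOTO = { [A → . A B B], [A → . f], [A → A . B B], [B → . A f], [B → . e], [B → . f B f], [B → . id] }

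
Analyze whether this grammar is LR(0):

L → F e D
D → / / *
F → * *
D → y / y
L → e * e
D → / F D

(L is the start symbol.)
Augment with L' → L and build the canonical LR(0) collection (I0 = CLOSURE({[L' → . L]}), then GOTO on every symbol after a dot until no new states appear). It has 18 states:
  I0: { [F → . * *], [L → . F e D], [L → . e * e], [L' → . L] }  — shift
  I1: { [F → * . *] }  — shift
  I2: { [L → F . e D] }  — shift
  I3: { [L' → L .] }  — accept
  I4: { [L → e . * e] }  — shift
  I5: { [L → e * . e] }  — shift
  I6: { [L → e * e .] }  — reduce
  I7: { [D → . / / *], [D → . / F D], [D → . y / y], [L → F e . D] }  — shift
  I8: { [D → / . / *], [D → / . F D], [F → . * *] }  — shift
  I9: { [L → F e D .] }  — reduce
  I10: { [D → y . / y] }  — shift
  I11: { [D → y / . y] }  — shift
  I12: { [D → y / y .] }  — reduce
  I13: { [D → / / . *] }  — shift
  I14: { [D → . / / *], [D → . / F D], [D → . y / y], [D → / F . D] }  — shift
  I15: { [D → / F D .] }  — reduce
  I16: { [D → / / * .] }  — reduce
  I17: { [F → * * .] }  — reduce

Every state is either a pure shift/goto state or contains exactly one complete item and nothing to shift — no conflicts. The grammar is LR(0).

Answer: Yes, the grammar is LR(0)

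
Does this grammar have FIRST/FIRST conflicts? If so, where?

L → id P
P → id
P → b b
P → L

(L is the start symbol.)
Yes. P → id / P → L on { 'id' }

A FIRST/FIRST conflict occurs when two productions N → α and N → β for the same non-terminal have FIRST(α) ∩ FIRST(β) ≠ ∅ (with ε ∈ FIRST of a nullable right-hand side, so two nullable alternatives also conflict).

FIRST sets of the non-terminals at (or reachable through a nullable prefix from) the front of some alternative:
  FIRST(L) = { 'id' }

Productions for P:
  P → id: FIRST = { 'id' }
  P → b b: FIRST = { 'b' }
  P → L: FIRST = { 'id' }
L has only one production, so no FIRST/FIRST conflict is possible there.

Conflict for P: P → id and P → L
  Overlap: { 'id' }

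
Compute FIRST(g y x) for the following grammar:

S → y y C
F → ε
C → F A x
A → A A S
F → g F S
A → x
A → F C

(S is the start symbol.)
To compute FIRST(g y x), process the symbols left to right:
Symbol g is a terminal. Add 'g' and stop.
FIRST(g y x) = { 'g' }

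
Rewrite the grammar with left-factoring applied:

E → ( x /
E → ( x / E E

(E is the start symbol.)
Left-factoring transforms A → αβ₁ | αβ₂ into A → αA' and A' → β₁ | β₂
(α is the longest common prefix among the alternatives). Repeat until
no nonterminal has two alternatives with a common prefix.

Round 1: E has alternatives sharing prefix '( x /'. Introduce E': E → ( x / E'
  Add: E' → ε
  Add: E' → E E

No remaining common prefixes — done.

Resulting grammar:
E → ( x / E'
E' → ε
E' → E E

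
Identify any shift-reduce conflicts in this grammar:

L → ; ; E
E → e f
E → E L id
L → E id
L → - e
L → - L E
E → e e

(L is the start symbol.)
Augment with L' → L and build the canonical LR(0) collection (I0 = CLOSURE({[L' → . L]}), then GOTO on every symbol after a dot until no new states appear). It has 16 states:
  I0: { [E → . E L id], [E → . e e], [E → . e f], [L → . - L E], [L → . - e], [L → . ; ; E], [L → . E id], [L' → . L] }  — shift
  I1: { [E → . E L id], [E → . e e], [E → . e f], [L → - . L E], [L → - . e], [L → . - L E], [L → . - e], [L → . ; ; E], [L → . E id] }  — shift
  I2: { [L → ; . ; E] }  — shift
  I3: { [E → . E L id], [E → . e e], [E → . e f], [E → E . L id], [L → . - L E], [L → . - e], [L → . ; ; E], [L → . E id], [L → E . id] }  — shift
  I4: { [L' → L .] }  — accept
  I5: { [E → e . e], [E → e . f] }  — shift
  I6: { [E → e e .] }  — reduce
  I7: { [E → e f .] }  — reduce
  I8: { [E → E L . id] }  — shift
  I9: { [L → E id .] }  — reduce
  I10: { [E → E L id .] }  — reduce
  I11: { [E → . E L id], [E → . e e], [E → . e f], [L → ; ; . E] }  — shift
  I12: { [E → . E L id], [E → . e e], [E → . e f], [E → E . L id], [L → . - L E], [L → . - e], [L → . ; ; E], [L → . E id], [L → ; ; E .] }  — shift, reduce
  I13: { [E → . E L id], [E → . e e], [E → . e f], [L → - L . E] }  — shift
  I14: { [E → e . e], [E → e . f], [L → - e .] }  — shift, reduce
  I15: { [E → . E L id], [E → . e e], [E → . e f], [E → E . L id], [L → - L E .], [L → . - L E], [L → . - e], [L → . ; ; E], [L → . E id] }  — shift, reduce

I12 contains reduce item [L → ; ; E .] and shift items [E → . e e], [E → . e f], [L → . - L E], [L → . - e], [L → . ; ; E] — shift-reduce conflict.
I14 contains reduce item [L → - e .] and shift items [E → e . e], [E → e . f] — shift-reduce conflict.
I15 contains reduce item [L → - L E .] and shift items [E → . e e], [E → . e f], [L → . - L E], [L → . - e], [L → . ; ; E] — shift-reduce conflict.

Answer: Yes — I12: [L → ; ; E .] vs [E → . e e]; I14: [L → - e .] vs [E → e . e]; I15: [L → - L E .] vs [E → . e e]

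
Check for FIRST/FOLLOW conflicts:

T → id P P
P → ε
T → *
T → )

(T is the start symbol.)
Nullable non-terminals: P.
P has a nullable alternative but only one production, so nothing to check.

T has no nullable alternative, so no FIRST/FOLLOW check is needed there.

No FIRST/FOLLOW conflicts found.

Answer: No FIRST/FOLLOW conflicts.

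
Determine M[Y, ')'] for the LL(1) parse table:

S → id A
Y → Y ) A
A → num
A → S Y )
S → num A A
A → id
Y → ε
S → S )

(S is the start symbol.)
To find M[Y, ')'], we find productions for Y where ')' is in the predict set (PREDICT(N → α) = (FIRST(α) \ {ε}) ∪ (FOLLOW(N) if α ⇒* ε)).

Relevant sets:
  FIRST(Y) = { ')', ε }
  FOLLOW(Y) = { ')' }

Y → Y ) A: PREDICT = { ')' }
  ')' is in predict set, so this production goes in M[Y, ')']
Y → ε: PREDICT = { ')' }
  ')' is in predict set, so this production goes in M[Y, ')']

M[Y, ')'] = Y → Y ) A, Y → ε  (a multiply-defined cell — the grammar is not LL(1))

Answer: Y → Y ) A, Y → ε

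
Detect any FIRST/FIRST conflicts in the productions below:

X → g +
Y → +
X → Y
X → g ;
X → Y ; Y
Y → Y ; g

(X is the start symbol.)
Yes. X → g '+' / X → g ';' on { 'g' }; X → Y / X → Y ';' Y on { '+' }; Y → '+' / Y → Y ';' g on { '+' }

A FIRST/FIRST conflict occurs when two productions N → α and N → β for the same non-terminal have FIRST(α) ∩ FIRST(β) ≠ ∅ (with ε ∈ FIRST of a nullable right-hand side, so two nullable alternatives also conflict).

FIRST sets of the non-terminals at (or reachable through a nullable prefix from) the front of some alternative:
  FIRST(Y) = { '+' }

Productions for X:
  X → g +: FIRST = { 'g' }
  X → Y: FIRST = { '+' }
  X → g ;: FIRST = { 'g' }
  X → Y ; Y: FIRST = { '+' }
Productions for Y:
  Y → +: FIRST = { '+' }
  Y → Y ; g: FIRST = { '+' }

Conflict for X: X → g + and X → g ;
  Overlap: { 'g' }
Conflict for X: X → Y and X → Y ; Y
  Overlap: { '+' }
Conflict for Y: Y → + and Y → Y ; g
  Overlap: { '+' }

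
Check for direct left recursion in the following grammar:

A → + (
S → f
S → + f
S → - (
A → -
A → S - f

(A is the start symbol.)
A → + (: starts with '+'
S → f: starts with f
S → + f: starts with '+'
S → - (: starts with '-'
A → -: starts with '-'
A → S - f: starts with S

No direct left recursion found.

Answer: No direct left recursion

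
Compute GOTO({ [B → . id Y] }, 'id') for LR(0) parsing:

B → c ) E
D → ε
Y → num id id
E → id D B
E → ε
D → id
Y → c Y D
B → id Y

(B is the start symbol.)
GOTO(I, 'id') = CLOSURE({ [A → αX.β] : [A → α.Xβ] ∈ I, X = 'id' })

Items with dot before 'id', with the dot advanced:
  [B → . id Y] → [B → id . Y]
Closure of the advanced items:
  [B → id . Y] has the dot before Y: add [Y → . num id id], [Y → . c Y D]

GOTO = { [B → id . Y], [Y → . c Y D], [Y → . num id id] }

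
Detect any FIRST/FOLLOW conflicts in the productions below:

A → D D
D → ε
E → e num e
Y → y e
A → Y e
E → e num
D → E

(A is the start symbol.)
A FIRST/FOLLOW conflict occurs when a non-terminal N has a nullable alternative N → β (β ⇒* ε) and another alternative N → α with FIRST(α) ∩ FOLLOW(N) ≠ ∅: on such a lookahead the parser cannot decide between expanding α and letting N vanish via β.

Nullable non-terminals: A, D.
FIRST sets used below: FIRST(D) = { 'e', ε }, FIRST(Y) = { 'y' }, FIRST(E) = { 'e' }

A: nullable alternative(s) A → D D; FOLLOW(A) = { $ }
  A → D D: FIRST \ {ε} = { 'e' } — this is the only nullable alternative, skip
  A → Y e: FIRST \ {ε} = { 'y' } — disjoint from FOLLOW(A)

D: nullable alternative(s) D → ε; FOLLOW(D) = { $, 'e' }
  D → ε: FIRST \ {ε} = { } — this is the only nullable alternative, skip
  D → E: FIRST \ {ε} = { 'e' } — overlaps FOLLOW(D) on { 'e' }: CONFLICT

E, Y have no nullable alternative, so no FIRST/FOLLOW check is needed there.

So the grammar has 1 FIRST/FOLLOW conflict (marked CONFLICT above).

Answer: Yes. D → E with FOLLOW(D) on { 'e' }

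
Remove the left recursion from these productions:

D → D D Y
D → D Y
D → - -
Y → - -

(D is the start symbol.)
D → - - D'
D' → D Y D'
D' → Y D'
D' → ε
Y → - -

D is directly left-recursive. The standard transformation for
  A → A α₁ | ... | A α_m | β₁ | ... | β_n
is
  A  → β₁ A' | ... | β_n A'
  A' → α₁ A' | ... | α_m A' | ε

D → - - becomes D → - - D'
D → D D Y becomes D' → D Y D'
D → D Y becomes D' → Y D'
Add D' → ε

Productions for other non-terminals are unchanged:
  Y → - -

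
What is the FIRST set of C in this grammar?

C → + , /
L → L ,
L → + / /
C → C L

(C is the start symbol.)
To compute FIRST(C), examine every production with C on the left-hand side, reading each right-hand side left to right until a non-nullable symbol is reached.

From C → + , /:
  - '+' is a terminal: add '+' and stop
From C → C L:
  - C is the symbol being defined: contributes nothing new
    C is not nullable, so stop

Collecting: FIRST(C) = { '+' }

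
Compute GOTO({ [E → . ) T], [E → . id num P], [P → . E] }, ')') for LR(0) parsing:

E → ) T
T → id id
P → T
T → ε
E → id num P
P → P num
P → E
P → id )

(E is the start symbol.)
GOTO(I, ')') = CLOSURE({ [A → αX.β] : [A → α.Xβ] ∈ I, X = ')' })

Items with dot before ')', with the dot advanced:
  [E → . ) T] → [E → ) . T]
Closure of the advanced items:
  [E → ) . T] has the dot before T: add [T → . id id], [T → .]

GOTO = { [E → ) . T], [T → . id id], [T → .] }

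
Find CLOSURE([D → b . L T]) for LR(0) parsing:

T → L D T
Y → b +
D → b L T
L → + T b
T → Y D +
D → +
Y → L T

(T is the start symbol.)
{ [D → b . L T], [L → . + T b] }

Start with: [D → b . L T]
  [D → b . L T] has the dot before L: add [L → . + T b]
No further items can be added.

CLOSURE = { [D → b . L T], [L → . + T b] }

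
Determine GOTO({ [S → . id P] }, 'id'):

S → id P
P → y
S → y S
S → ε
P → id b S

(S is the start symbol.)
{ [P → . id b S], [P → . y], [S → id . P] }

GOTO(I, 'id') = CLOSURE({ [A → αX.β] : [A → α.Xβ] ∈ I, X = 'id' })

Items with dot before 'id', with the dot advanced:
  [S → . id P] → [S → id . P]
Closure of the advanced items:
  [S → id . P] has the dot before P: add [P → . y], [P → . id b S]

GOTO = { [P → . id b S], [P → . y], [S → id . P] }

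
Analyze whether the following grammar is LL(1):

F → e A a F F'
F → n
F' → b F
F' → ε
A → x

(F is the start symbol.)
Relevant sets:
  FOLLOW(F') = { $, 'b' }

For F:
  PREDICT(F → e A a F F') = { 'e' }
  PREDICT(F → n) = { 'n' }
For F':
  PREDICT(F' → b F) = { 'b' }
  PREDICT(F' → ε) = { $, 'b' }
A has a single production, so nothing to check there.

Conflict found: Predict set conflict for F': { 'b' }
The grammar is NOT LL(1).

Answer: No. Predict set conflict for F': { 'b' }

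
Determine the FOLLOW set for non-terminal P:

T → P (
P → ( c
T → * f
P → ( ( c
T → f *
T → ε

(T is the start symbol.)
To compute FOLLOW(P), find every occurrence of P on a right-hand side N → α P β: add FIRST(β) \ {ε}, and if β is empty or nullable also add FOLLOW(N). Iterate to a fixed point.

In T → P (: P is followed by '(', add FIRST('(') \ {ε} = { '(' }

Taking the union: FOLLOW(P) = { '(' }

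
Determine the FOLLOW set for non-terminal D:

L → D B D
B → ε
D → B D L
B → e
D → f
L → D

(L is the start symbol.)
To compute FOLLOW(D), find every occurrence of D on a right-hand side N → α D β: add FIRST(β) \ {ε}, and if β is empty or nullable also add FOLLOW(N). Iterate to a fixed point.

In L → D B D: D is followed by B D, add FIRST(B D) \ {ε} = { 'e', 'f' }
In L → D B D: D is at the end, add FOLLOW(L)
In D → B D L: D is followed by L, add FIRST(L) \ {ε} = { 'e', 'f' }
In L → D: D is at the end, add FOLLOW(L)

The FOLLOW sets referred to above (computed the same way, to a fixed point):
  FOLLOW(L) = { $, 'e', 'f' }

Taking the union: FOLLOW(D) = { $, 'e', 'f' }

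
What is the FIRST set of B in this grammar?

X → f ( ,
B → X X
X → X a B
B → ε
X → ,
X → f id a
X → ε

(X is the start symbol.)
{ ',', 'a', 'f', ε }

FIRST sets of the other non-terminals involved (by the same procedure, iterated to a fixed point):
  FIRST(X) = { ',', 'a', 'f', ε }

From B → X X:
  - X is a non-terminal: add FIRST(X) \ {ε} = { ',', 'a', 'f' }
    X is nullable, so continue to the next symbol
  - X is a non-terminal: add FIRST(X) \ {ε} = { ',', 'a', 'f' }
    X is nullable and nothing follows, so the whole right-hand side can vanish: ε ∈ FIRST(B)
From B → ε:
  - ε-production, so ε ∈ FIRST(B)

Collecting: FIRST(B) = { ',', 'a', 'f', ε }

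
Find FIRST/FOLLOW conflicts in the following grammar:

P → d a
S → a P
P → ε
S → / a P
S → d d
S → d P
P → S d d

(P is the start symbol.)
Yes. P → d a with FOLLOW(P) on { 'd' }; P → S d d with FOLLOW(P) on { 'd' }

Nullable non-terminals: P.
FIRST sets used below: FIRST(S) = { '/', 'a', 'd' }

P: nullable alternative(s) P → ε; FOLLOW(P) = { $, 'd' }
  P → d a: FIRST \ {ε} = { 'd' } — overlaps FOLLOW(P) on { 'd' }: CONFLICT
  P → ε: FIRST \ {ε} = { } — this is the only nullable alternative, skip
  P → S d d: FIRST \ {ε} = { '/', 'a', 'd' } — overlaps FOLLOW(P) on { 'd' }: CONFLICT

S has no nullable alternative, so no FIRST/FOLLOW check is needed there.

So the grammar has 2 FIRST/FOLLOW conflicts (marked CONFLICT above).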